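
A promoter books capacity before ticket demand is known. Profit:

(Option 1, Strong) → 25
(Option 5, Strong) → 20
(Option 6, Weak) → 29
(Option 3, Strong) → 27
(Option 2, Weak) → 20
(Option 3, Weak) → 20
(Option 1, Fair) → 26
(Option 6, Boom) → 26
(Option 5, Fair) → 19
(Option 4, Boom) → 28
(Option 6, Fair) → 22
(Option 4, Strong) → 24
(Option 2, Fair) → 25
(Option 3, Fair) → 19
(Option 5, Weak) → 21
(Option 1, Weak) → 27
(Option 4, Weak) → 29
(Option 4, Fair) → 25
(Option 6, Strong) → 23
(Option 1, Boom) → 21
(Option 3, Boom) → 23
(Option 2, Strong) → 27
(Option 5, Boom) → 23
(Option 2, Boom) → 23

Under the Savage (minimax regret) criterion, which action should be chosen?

Column bests: Weak=29, Fair=26, Strong=27, Boom=28.
Option 1 regrets: 2, 0, 2, 7 → max 7
Option 2 regrets: 9, 1, 0, 5 → max 9
Option 3 regrets: 9, 7, 0, 5 → max 9
Option 4 regrets: 0, 1, 3, 0 → max 3
Option 5 regrets: 8, 7, 7, 5 → max 8
Option 6 regrets: 0, 4, 4, 2 → max 4
Smallest max regret = 3 → Option 4.

Option 4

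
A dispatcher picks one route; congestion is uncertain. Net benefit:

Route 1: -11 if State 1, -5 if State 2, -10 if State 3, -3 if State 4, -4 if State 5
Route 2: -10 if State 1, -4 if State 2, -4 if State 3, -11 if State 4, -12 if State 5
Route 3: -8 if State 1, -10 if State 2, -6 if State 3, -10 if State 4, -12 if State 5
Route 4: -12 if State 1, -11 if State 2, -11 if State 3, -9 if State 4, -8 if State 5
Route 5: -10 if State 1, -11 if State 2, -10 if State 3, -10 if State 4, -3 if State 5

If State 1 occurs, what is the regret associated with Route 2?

Best payoff under State 1 is -8.
Regret = -8 − (-10) = 2.

2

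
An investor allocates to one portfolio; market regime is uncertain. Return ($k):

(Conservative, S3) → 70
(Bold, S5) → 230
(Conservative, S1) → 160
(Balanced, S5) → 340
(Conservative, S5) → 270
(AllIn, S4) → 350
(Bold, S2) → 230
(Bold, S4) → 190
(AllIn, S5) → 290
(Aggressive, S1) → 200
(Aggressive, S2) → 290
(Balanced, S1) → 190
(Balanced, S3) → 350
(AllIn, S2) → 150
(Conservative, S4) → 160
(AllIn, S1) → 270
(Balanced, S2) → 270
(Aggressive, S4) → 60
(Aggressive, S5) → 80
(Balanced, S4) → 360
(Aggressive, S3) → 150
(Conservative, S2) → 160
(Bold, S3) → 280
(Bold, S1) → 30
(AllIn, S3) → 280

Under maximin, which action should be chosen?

Balanced

Row minima: Conservative=70, Balanced=190, Aggressive=60, Bold=30, AllIn=150
Best worst-case = 190 → Balanced.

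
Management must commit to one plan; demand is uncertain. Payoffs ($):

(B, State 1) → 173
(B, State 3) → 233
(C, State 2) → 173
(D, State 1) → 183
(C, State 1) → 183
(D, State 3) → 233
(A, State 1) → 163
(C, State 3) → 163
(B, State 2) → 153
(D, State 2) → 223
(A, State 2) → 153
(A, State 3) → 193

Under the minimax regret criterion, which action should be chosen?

D

Column bests: State 1=183, State 2=223, State 3=233.
A regrets: 20, 70, 40 → max 70
B regrets: 10, 70, 0 → max 70
C regrets: 0, 50, 70 → max 70
D regrets: 0, 0, 0 → max 0
Smallest max regret = 0 → D.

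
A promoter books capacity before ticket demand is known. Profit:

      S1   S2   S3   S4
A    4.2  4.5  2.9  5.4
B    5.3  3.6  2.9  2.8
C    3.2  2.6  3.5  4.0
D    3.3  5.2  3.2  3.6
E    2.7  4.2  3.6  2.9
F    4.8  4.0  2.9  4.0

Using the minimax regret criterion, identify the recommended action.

Column bests: S1=5.3, S2=5.2, S3=3.6, S4=5.4.
A regrets: 1.1, 0.7, 0.7, 0.0 → max 1.1
B regrets: 0.0, 1.6, 0.7, 2.6 → max 2.6
C regrets: 2.1, 2.6, 0.1, 1.4 → max 2.6
D regrets: 2.0, 0.0, 0.4, 1.8 → max 2.0
E regrets: 2.6, 1.0, 0.0, 2.5 → max 2.6
F regrets: 0.5, 1.2, 0.7, 1.4 → max 1.4
Smallest max regret = 1.1 → A.

A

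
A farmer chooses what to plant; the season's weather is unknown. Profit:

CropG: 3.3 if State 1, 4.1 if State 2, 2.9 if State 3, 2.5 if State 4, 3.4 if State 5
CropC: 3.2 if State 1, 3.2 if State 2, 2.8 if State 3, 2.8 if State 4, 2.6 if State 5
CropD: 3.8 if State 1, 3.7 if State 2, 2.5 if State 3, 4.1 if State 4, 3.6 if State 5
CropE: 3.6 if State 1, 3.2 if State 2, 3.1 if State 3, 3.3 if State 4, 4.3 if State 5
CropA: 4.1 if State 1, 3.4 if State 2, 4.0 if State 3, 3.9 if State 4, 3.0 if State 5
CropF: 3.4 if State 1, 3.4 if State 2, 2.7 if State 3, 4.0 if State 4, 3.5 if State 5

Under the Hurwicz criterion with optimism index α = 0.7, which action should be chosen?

CropG: 0.7·4.1 + 0.3·2.5 = 3.62
CropC: 0.7·3.2 + 0.3·2.6 = 3.02
CropD: 0.7·4.1 + 0.3·2.5 = 3.62
CropE: 0.7·4.3 + 0.3·3.1 = 3.94
CropA: 0.7·4.1 + 0.3·3.0 = 3.77
CropF: 0.7·4.0 + 0.3·2.7 = 3.61
Highest Hurwicz score = 3.94 → CropE.

CropE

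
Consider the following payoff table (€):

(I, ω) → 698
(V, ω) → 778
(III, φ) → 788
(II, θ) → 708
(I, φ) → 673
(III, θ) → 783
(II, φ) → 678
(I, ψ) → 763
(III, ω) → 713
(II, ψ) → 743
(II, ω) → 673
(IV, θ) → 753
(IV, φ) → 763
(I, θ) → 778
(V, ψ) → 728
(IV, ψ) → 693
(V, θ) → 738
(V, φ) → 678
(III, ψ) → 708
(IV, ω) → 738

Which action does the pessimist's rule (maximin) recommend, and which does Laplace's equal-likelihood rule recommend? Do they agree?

maximin → III; laplace → III (agree)

Row minima: I=673, II=673, III=708, IV=693, V=678
Best worst-case = 708 → III.
Row averages: I=728, II=700.5, III=748, IV=736.75, V=730.5
Highest average = 748 → III.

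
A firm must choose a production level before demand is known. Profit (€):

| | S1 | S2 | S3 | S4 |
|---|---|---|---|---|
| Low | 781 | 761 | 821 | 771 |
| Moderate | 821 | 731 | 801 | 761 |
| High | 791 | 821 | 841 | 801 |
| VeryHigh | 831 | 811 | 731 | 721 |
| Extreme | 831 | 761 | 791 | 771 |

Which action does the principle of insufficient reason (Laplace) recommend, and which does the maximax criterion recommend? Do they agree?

Row averages: Low=783.5, Moderate=778.5, High=813.5, VeryHigh=773.5, Extreme=788.5
Highest average = 813.5 → High.
Row maxima: Low=821, Moderate=821, High=841, VeryHigh=831, Extreme=831
Best best-case = 841 → High.

laplace → High; maximax → High (agree)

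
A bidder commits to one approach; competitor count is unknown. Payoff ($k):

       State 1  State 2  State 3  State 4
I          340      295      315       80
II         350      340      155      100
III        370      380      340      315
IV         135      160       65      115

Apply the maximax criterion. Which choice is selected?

III

Row maxima: I=340, II=350, III=380, IV=160
Best best-case = 380 → III.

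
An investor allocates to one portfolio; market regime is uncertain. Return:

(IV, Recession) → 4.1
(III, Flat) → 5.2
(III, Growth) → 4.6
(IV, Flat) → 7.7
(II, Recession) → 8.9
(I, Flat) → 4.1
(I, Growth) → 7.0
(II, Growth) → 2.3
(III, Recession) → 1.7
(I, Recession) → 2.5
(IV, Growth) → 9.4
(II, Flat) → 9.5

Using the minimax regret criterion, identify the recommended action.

IV

Column bests: Recession=8.9, Flat=9.5, Growth=9.4.
I regrets: 6.4, 5.4, 2.4 → max 6.4
II regrets: 0.0, 0.0, 7.1 → max 7.1
III regrets: 7.2, 4.3, 4.8 → max 7.2
IV regrets: 4.8, 1.8, 0.0 → max 4.8
Smallest max regret = 4.8 → IV.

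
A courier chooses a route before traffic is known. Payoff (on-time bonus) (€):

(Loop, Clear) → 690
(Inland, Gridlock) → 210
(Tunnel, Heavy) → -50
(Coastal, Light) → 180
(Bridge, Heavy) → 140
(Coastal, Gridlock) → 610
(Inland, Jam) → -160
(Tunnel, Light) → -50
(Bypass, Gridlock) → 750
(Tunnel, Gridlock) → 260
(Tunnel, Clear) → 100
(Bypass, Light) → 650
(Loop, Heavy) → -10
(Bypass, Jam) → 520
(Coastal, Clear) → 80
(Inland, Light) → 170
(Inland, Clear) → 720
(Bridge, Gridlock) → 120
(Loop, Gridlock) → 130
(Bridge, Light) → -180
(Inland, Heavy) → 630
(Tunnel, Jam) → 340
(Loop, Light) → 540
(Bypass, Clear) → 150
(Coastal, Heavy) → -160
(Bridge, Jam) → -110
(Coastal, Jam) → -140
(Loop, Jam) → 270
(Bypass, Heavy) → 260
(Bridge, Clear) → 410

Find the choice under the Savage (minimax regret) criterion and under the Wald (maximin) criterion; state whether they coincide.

Column bests: Clear=720, Light=650, Heavy=630, Jam=520, Gridlock=750.
Inland regrets: 0, 480, 0, 680, 540 → max 680
Bypass regrets: 570, 0, 370, 0, 0 → max 570
Tunnel regrets: 620, 700, 680, 180, 490 → max 700
Coastal regrets: 640, 470, 790, 660, 140 → max 790
Loop regrets: 30, 110, 640, 250, 620 → max 640
Bridge regrets: 310, 830, 490, 630, 630 → max 830
Smallest max regret = 570 → Bypass.
Row minima: Inland=-160, Bypass=150, Tunnel=-50, Coastal=-160, Loop=-10, Bridge=-180
Best worst-case = 150 → Bypass.

minimax regret → Bypass; maximin → Bypass (agree)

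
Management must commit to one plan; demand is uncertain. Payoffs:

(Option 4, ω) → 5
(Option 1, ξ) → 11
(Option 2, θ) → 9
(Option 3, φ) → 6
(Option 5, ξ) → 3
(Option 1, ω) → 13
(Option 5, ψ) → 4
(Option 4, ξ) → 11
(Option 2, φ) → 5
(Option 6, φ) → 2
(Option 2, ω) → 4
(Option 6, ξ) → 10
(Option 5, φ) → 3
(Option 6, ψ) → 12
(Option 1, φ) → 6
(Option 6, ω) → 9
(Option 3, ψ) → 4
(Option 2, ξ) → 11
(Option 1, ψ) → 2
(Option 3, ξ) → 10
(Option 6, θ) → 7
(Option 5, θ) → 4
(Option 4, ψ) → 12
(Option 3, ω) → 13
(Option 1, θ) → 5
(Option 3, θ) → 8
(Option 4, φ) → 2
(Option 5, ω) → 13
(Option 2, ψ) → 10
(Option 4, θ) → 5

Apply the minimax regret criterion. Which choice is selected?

Option 6

Column bests: θ=9, φ=6, ψ=12, ω=13, ξ=11.
Option 1 regrets: 4, 0, 10, 0, 0 → max 10
Option 2 regrets: 0, 1, 2, 9, 0 → max 9
Option 3 regrets: 1, 0, 8, 0, 1 → max 8
Option 4 regrets: 4, 4, 0, 8, 0 → max 8
Option 5 regrets: 5, 3, 8, 0, 8 → max 8
Option 6 regrets: 2, 4, 0, 4, 1 → max 4
Smallest max regret = 4 → Option 6.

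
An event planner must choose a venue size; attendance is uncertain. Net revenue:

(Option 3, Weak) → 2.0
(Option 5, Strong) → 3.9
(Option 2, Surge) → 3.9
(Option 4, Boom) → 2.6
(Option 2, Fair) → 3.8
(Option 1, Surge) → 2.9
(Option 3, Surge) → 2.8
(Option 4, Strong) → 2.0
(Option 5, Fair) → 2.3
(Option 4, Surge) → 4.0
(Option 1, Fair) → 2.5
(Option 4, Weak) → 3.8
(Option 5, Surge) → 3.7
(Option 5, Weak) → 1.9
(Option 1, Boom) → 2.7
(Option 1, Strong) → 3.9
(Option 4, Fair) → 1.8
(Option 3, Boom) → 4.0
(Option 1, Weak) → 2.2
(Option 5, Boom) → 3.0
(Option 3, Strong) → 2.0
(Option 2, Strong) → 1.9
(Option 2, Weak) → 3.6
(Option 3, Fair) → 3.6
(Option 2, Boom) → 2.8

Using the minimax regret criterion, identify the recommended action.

Column bests: Weak=3.8, Fair=3.8, Strong=3.9, Boom=4.0, Surge=4.0.
Option 1 regrets: 1.6, 1.3, 0.0, 1.3, 1.1 → max 1.6
Option 2 regrets: 0.2, 0.0, 2.0, 1.2, 0.1 → max 2.0
Option 3 regrets: 1.8, 0.2, 1.9, 0.0, 1.2 → max 1.9
Option 4 regrets: 0.0, 2.0, 1.9, 1.4, 0.0 → max 2.0
Option 5 regrets: 1.9, 1.5, 0.0, 1.0, 0.3 → max 1.9
Smallest max regret = 1.6 → Option 1.

Option 1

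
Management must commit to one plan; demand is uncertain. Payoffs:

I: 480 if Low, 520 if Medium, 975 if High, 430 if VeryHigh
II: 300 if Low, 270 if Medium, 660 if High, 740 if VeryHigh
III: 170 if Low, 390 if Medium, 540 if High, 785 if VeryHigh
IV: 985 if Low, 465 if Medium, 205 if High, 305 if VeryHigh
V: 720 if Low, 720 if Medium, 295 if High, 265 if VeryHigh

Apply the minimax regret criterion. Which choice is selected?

Column bests: Low=985, Medium=720, High=975, VeryHigh=785.
I regrets: 505, 200, 0, 355 → max 505
II regrets: 685, 450, 315, 45 → max 685
III regrets: 815, 330, 435, 0 → max 815
IV regrets: 0, 255, 770, 480 → max 770
V regrets: 265, 0, 680, 520 → max 680
Smallest max regret = 505 → I.

I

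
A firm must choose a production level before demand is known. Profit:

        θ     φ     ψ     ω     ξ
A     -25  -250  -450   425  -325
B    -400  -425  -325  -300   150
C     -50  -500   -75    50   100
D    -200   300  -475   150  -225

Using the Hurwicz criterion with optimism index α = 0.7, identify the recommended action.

A

A: 0.7·425 + 0.3·(-450) = 162.5
B: 0.7·150 + 0.3·(-425) = -22.5
C: 0.7·100 + 0.3·(-500) = -80
D: 0.7·300 + 0.3·(-475) = 67.5
Highest Hurwicz score = 162.5 → A.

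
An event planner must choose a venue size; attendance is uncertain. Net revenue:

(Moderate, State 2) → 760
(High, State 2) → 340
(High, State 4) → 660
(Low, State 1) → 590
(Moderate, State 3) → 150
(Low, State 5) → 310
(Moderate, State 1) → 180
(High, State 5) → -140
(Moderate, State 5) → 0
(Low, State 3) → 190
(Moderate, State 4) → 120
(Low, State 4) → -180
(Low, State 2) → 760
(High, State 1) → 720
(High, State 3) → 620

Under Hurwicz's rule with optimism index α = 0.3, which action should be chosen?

Low: 0.3·760 + 0.7·(-180) = 102
Moderate: 0.3·760 + 0.7·0 = 228
High: 0.3·720 + 0.7·(-140) = 118
Highest Hurwicz score = 228 → Moderate.

Moderate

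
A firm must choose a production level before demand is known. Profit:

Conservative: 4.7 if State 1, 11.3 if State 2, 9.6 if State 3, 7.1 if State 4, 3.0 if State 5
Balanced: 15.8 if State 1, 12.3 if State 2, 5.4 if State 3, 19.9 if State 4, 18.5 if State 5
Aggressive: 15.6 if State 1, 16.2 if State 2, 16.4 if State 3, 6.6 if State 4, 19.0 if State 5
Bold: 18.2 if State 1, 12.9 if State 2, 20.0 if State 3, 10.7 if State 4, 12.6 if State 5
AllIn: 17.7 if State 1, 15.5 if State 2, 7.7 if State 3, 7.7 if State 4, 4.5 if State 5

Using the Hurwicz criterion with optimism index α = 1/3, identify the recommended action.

Bold

Conservative: 1/3·11.3 + 2/3·3.0 = 173/30
Balanced: 1/3·19.9 + 2/3·5.4 = 307/30
Aggressive: 1/3·19.0 + 2/3·6.6 = 161/15
Bold: 1/3·20.0 + 2/3·10.7 = 13.8
AllIn: 1/3·17.7 + 2/3·4.5 = 8.9
Highest Hurwicz score = 13.8 → Bold.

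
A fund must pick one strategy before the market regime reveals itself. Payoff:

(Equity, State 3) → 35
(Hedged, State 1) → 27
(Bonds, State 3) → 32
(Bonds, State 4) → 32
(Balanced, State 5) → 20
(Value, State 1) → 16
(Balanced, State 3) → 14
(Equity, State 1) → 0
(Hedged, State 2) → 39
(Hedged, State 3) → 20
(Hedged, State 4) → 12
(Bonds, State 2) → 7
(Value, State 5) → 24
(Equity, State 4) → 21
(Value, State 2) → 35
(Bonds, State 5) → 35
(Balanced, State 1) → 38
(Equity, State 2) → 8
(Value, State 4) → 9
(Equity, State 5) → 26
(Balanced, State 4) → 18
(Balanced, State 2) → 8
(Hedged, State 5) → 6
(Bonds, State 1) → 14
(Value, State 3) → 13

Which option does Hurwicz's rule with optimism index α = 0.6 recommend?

Balanced

Value: 0.6·35 + 0.4·9 = 24.6
Equity: 0.6·35 + 0.4·0 = 21
Bonds: 0.6·35 + 0.4·7 = 23.8
Hedged: 0.6·39 + 0.4·6 = 25.8
Balanced: 0.6·38 + 0.4·8 = 26
Highest Hurwicz score = 26 → Balanced.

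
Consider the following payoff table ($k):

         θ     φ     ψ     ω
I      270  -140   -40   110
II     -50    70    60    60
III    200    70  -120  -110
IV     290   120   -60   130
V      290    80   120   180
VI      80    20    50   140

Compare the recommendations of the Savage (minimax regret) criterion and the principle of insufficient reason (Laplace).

minimax regret → V; laplace → V (agree)

Column bests: θ=290, φ=120, ψ=120, ω=180.
I regrets: 20, 260, 160, 70 → max 260
II regrets: 340, 50, 60, 120 → max 340
III regrets: 90, 50, 240, 290 → max 290
IV regrets: 0, 0, 180, 50 → max 180
V regrets: 0, 40, 0, 0 → max 40
VI regrets: 210, 100, 70, 40 → max 210
Smallest max regret = 40 → V.
Row averages: I=50, II=35, III=10, IV=120, V=167.5, VI=72.5
Highest average = 167.5 → V.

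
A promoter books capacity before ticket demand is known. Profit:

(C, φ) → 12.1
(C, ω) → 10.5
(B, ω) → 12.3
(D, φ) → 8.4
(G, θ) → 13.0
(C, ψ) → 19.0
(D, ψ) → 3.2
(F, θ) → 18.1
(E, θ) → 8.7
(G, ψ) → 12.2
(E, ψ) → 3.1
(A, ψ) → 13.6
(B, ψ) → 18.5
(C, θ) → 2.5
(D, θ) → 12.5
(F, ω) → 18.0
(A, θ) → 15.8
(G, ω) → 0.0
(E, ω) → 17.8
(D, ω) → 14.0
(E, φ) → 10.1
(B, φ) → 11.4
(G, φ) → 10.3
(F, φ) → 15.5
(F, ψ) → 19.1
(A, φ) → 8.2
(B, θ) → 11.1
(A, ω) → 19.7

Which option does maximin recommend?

F

Row minima: A=8.2, B=11.1, C=2.5, D=3.2, E=3.1, F=15.5, G=0.0
Best worst-case = 15.5 → F.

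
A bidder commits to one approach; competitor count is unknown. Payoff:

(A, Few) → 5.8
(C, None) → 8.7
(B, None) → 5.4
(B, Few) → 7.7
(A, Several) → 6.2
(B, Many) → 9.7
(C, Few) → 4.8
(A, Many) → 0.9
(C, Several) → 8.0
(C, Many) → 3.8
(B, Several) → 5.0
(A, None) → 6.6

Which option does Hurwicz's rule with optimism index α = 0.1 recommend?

B

A: 0.1·6.6 + 0.9·0.9 = 1.47
B: 0.1·9.7 + 0.9·5.0 = 5.47
C: 0.1·8.7 + 0.9·3.8 = 4.29
Highest Hurwicz score = 5.47 → B.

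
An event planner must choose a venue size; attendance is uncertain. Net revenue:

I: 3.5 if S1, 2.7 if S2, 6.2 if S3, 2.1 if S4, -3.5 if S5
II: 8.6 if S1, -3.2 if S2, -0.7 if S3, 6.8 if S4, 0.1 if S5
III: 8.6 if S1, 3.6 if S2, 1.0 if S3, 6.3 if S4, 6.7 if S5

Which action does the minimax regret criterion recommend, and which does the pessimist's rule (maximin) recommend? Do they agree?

Column bests: S1=8.6, S2=3.6, S3=6.2, S4=6.8, S5=6.7.
I regrets: 5.1, 0.9, 0.0, 4.7, 10.2 → max 10.2
II regrets: 0.0, 6.8, 6.9, 0.0, 6.6 → max 6.9
III regrets: 0.0, 0.0, 5.2, 0.5, 0.0 → max 5.2
Smallest max regret = 5.2 → III.
Row minima: I=-3.5, II=-3.2, III=1.0
Best worst-case = 1.0 → III.

minimax regret → III; maximin → III (agree)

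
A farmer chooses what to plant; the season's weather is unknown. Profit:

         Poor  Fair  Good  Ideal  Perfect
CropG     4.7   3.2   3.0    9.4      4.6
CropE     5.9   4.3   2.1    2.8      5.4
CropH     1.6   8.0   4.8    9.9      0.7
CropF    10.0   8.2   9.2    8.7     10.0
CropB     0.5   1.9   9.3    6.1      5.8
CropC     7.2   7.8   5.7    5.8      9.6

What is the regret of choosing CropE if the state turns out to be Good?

7.2

Best payoff under Good is 9.3.
Regret = 9.3 − 2.1 = 7.2.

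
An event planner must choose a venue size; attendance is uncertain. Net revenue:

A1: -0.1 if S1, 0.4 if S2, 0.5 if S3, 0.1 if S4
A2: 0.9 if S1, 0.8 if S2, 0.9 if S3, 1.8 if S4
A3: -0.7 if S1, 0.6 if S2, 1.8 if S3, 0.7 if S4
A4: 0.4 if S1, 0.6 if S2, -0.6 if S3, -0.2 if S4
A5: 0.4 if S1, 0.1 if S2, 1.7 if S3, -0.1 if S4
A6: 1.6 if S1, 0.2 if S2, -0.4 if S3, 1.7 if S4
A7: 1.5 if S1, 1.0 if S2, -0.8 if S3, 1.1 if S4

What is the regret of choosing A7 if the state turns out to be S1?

0.1

Best payoff under S1 is 1.6.
Regret = 1.6 − 1.5 = 0.1.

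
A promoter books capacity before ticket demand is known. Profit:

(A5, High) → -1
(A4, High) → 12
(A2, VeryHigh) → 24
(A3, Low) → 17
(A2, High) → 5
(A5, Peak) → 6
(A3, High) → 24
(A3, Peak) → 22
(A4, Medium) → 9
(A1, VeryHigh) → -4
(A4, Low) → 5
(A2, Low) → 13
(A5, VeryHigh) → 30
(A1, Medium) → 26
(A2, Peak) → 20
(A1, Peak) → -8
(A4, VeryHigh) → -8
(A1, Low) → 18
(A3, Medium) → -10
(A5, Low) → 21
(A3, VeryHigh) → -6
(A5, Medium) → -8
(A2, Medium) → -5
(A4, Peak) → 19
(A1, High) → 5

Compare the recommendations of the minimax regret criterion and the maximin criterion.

minimax regret → A2; maximin → A2 (agree)

Column bests: Low=21, Medium=26, High=24, VeryHigh=30, Peak=22.
A1 regrets: 3, 0, 19, 34, 30 → max 34
A2 regrets: 8, 31, 19, 6, 2 → max 31
A3 regrets: 4, 36, 0, 36, 0 → max 36
A4 regrets: 16, 17, 12, 38, 3 → max 38
A5 regrets: 0, 34, 25, 0, 16 → max 34
Smallest max regret = 31 → A2.
Row minima: A1=-8, A2=-5, A3=-10, A4=-8, A5=-8
Best worst-case = -5 → A2.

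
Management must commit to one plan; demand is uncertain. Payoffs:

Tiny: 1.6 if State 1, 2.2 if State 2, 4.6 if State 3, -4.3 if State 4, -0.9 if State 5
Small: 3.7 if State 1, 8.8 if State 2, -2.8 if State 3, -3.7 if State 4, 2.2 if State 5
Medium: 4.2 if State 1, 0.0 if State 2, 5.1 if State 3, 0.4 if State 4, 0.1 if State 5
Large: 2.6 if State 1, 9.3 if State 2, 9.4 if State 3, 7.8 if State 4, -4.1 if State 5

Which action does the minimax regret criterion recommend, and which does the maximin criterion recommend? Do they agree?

Column bests: State 1=4.2, State 2=9.3, State 3=9.4, State 4=7.8, State 5=2.2.
Tiny regrets: 2.6, 7.1, 4.8, 12.1, 3.1 → max 12.1
Small regrets: 0.5, 0.5, 12.2, 11.5, 0.0 → max 12.2
Medium regrets: 0.0, 9.3, 4.3, 7.4, 2.1 → max 9.3
Large regrets: 1.6, 0.0, 0.0, 0.0, 6.3 → max 6.3
Smallest max regret = 6.3 → Large.
Row minima: Tiny=-4.3, Small=-3.7, Medium=0.0, Large=-4.1
Best worst-case = 0.0 → Medium.

minimax regret → Large; maximin → Medium (disagree)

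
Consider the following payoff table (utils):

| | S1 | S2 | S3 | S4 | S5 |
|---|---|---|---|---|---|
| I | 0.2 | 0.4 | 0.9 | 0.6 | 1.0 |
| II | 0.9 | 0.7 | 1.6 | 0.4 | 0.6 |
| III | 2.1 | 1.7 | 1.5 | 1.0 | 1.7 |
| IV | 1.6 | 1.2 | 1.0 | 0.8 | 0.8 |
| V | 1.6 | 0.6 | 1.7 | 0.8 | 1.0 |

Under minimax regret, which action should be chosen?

Column bests: S1=2.1, S2=1.7, S3=1.7, S4=1.0, S5=1.7.
I regrets: 1.9, 1.3, 0.8, 0.4, 0.7 → max 1.9
II regrets: 1.2, 1.0, 0.1, 0.6, 1.1 → max 1.2
III regrets: 0.0, 0.0, 0.2, 0.0, 0.0 → max 0.2
IV regrets: 0.5, 0.5, 0.7, 0.2, 0.9 → max 0.9
V regrets: 0.5, 1.1, 0.0, 0.2, 0.7 → max 1.1
Smallest max regret = 0.2 → III.

III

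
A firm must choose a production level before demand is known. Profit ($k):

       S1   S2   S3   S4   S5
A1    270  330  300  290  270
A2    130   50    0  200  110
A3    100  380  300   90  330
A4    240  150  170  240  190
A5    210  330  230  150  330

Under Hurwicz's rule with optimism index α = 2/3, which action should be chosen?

A1

A1: 2/3·330 + 1/3·270 = 310
A2: 2/3·200 + 1/3·0 = 400/3
A3: 2/3·380 + 1/3·90 = 850/3
A4: 2/3·240 + 1/3·150 = 210
A5: 2/3·330 + 1/3·150 = 270
Highest Hurwicz score = 310 → A1.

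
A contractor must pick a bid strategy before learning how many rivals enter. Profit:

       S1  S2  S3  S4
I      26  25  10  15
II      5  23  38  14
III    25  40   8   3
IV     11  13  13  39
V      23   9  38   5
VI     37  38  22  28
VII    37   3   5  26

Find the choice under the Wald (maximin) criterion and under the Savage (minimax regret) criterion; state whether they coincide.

Row minima: I=10, II=5, III=3, IV=11, V=5, VI=22, VII=3
Best worst-case = 22 → VI.
Column bests: S1=37, S2=40, S3=38, S4=39.
I regrets: 11, 15, 28, 24 → max 28
II regrets: 32, 17, 0, 25 → max 32
III regrets: 12, 0, 30, 36 → max 36
IV regrets: 26, 27, 25, 0 → max 27
V regrets: 14, 31, 0, 34 → max 34
VI regrets: 0, 2, 16, 11 → max 16
VII regrets: 0, 37, 33, 13 → max 37
Smallest max regret = 16 → VI.

maximin → VI; minimax regret → VI (agree)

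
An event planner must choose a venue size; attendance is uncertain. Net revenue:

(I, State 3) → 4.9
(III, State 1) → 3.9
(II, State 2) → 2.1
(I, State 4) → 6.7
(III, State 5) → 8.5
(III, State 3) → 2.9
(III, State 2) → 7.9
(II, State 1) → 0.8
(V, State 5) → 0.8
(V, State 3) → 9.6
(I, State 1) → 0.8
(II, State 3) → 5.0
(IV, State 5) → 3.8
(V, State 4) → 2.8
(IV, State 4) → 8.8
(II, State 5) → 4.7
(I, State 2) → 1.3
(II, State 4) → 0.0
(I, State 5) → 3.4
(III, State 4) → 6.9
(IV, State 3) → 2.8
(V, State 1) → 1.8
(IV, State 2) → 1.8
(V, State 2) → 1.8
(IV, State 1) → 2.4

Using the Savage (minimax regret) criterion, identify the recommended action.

Column bests: State 1=3.9, State 2=7.9, State 3=9.6, State 4=8.8, State 5=8.5.
I regrets: 3.1, 6.6, 4.7, 2.1, 5.1 → max 6.6
II regrets: 3.1, 5.8, 4.6, 8.8, 3.8 → max 8.8
III regrets: 0.0, 0.0, 6.7, 1.9, 0.0 → max 6.7
IV regrets: 1.5, 6.1, 6.8, 0.0, 4.7 → max 6.8
V regrets: 2.1, 6.1, 0.0, 6.0, 7.7 → max 7.7
Smallest max regret = 6.6 → I.

I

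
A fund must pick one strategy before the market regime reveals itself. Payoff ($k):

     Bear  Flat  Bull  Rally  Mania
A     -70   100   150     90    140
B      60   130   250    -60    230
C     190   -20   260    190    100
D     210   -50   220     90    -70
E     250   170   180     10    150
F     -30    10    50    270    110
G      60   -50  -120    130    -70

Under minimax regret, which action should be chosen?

C

Column bests: Bear=250, Flat=170, Bull=260, Rally=270, Mania=230.
A regrets: 320, 70, 110, 180, 90 → max 320
B regrets: 190, 40, 10, 330, 0 → max 330
C regrets: 60, 190, 0, 80, 130 → max 190
D regrets: 40, 220, 40, 180, 300 → max 300
E regrets: 0, 0, 80, 260, 80 → max 260
F regrets: 280, 160, 210, 0, 120 → max 280
G regrets: 190, 220, 380, 140, 300 → max 380
Smallest max regret = 190 → C.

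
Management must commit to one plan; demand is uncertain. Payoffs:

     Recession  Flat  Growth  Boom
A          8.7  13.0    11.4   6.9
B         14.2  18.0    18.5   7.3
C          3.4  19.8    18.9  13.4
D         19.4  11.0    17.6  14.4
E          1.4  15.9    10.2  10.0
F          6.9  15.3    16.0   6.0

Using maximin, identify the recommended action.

Row minima: A=6.9, B=7.3, C=3.4, D=11.0, E=1.4, F=6.0
Best worst-case = 11.0 → D.

D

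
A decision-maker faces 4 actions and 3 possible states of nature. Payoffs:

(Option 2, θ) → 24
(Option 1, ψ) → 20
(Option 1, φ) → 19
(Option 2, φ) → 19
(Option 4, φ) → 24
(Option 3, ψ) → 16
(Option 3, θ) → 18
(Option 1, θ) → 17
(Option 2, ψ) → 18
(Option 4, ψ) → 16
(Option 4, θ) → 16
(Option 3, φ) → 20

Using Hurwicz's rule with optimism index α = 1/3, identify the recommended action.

Option 1: 1/3·20 + 2/3·17 = 18
Option 2: 1/3·24 + 2/3·18 = 20
Option 3: 1/3·20 + 2/3·16 = 52/3
Option 4: 1/3·24 + 2/3·16 = 56/3
Highest Hurwicz score = 20 → Option 2.

Option 2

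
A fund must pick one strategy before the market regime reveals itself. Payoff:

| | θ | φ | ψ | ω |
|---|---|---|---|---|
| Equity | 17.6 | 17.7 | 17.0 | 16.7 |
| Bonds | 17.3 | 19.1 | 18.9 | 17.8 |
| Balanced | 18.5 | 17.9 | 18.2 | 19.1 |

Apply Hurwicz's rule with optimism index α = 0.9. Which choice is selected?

Equity: 0.9·17.7 + 0.1·16.7 = 17.6
Bonds: 0.9·19.1 + 0.1·17.3 = 18.92
Balanced: 0.9·19.1 + 0.1·17.9 = 18.98
Highest Hurwicz score = 18.98 → Balanced.

Balanced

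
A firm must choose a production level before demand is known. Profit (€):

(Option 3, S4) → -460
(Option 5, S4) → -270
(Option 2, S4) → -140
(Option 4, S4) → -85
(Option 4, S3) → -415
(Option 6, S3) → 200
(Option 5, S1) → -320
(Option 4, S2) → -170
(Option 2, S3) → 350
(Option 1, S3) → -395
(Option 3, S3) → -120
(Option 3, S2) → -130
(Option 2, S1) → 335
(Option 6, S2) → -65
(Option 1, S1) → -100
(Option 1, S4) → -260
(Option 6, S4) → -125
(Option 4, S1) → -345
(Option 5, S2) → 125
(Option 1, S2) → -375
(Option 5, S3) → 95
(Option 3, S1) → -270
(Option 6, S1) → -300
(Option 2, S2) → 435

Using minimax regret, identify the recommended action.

Column bests: S1=335, S2=435, S3=350, S4=-85.
Option 1 regrets: 435, 810, 745, 175 → max 810
Option 2 regrets: 0, 0, 0, 55 → max 55
Option 3 regrets: 605, 565, 470, 375 → max 605
Option 4 regrets: 680, 605, 765, 0 → max 765
Option 5 regrets: 655, 310, 255, 185 → max 655
Option 6 regrets: 635, 500, 150, 40 → max 635
Smallest max regret = 55 → Option 2.

Option 2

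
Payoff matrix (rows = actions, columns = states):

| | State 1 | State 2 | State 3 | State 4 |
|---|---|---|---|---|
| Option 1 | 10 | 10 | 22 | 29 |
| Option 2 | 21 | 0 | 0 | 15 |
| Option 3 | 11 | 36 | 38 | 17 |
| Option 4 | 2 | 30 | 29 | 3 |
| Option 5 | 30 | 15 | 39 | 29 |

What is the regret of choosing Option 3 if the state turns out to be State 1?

19

Best payoff under State 1 is 30.
Regret = 30 − 11 = 19.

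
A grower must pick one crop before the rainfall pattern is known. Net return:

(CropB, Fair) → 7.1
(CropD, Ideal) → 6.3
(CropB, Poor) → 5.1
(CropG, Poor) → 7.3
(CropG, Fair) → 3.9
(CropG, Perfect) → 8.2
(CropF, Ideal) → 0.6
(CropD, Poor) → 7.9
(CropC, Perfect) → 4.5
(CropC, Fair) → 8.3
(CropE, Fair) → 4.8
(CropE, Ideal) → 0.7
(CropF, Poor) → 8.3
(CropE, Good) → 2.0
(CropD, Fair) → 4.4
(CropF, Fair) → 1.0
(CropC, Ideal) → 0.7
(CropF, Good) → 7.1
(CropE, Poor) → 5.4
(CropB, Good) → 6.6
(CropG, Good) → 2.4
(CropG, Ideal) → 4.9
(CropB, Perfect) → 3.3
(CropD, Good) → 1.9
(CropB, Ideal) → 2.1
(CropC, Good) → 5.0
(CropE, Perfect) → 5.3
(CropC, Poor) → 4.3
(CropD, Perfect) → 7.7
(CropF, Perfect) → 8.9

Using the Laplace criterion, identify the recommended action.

CropD

Row averages: CropG=5.34, CropD=5.64, CropC=4.56, CropE=3.64, CropB=4.84, CropF=5.18
Highest average = 5.64 → CropD.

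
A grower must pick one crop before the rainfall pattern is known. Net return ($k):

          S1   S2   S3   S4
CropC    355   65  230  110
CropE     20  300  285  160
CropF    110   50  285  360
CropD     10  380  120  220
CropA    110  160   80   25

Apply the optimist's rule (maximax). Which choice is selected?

Row maxima: CropC=355, CropE=300, CropF=360, CropD=380, CropA=160
Best best-case = 380 → CropD.

CropD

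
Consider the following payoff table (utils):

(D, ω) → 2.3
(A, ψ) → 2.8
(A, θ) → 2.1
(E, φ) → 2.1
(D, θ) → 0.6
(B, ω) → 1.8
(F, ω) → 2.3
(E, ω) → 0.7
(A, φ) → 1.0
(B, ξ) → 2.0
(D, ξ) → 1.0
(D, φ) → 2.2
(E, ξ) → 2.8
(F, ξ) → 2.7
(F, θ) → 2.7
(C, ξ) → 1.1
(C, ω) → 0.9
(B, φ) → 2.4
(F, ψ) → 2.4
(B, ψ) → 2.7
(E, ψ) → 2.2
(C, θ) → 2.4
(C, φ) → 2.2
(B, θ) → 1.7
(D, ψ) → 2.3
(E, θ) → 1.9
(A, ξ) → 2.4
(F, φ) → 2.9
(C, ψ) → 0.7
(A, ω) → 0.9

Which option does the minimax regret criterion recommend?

Column bests: θ=2.7, φ=2.9, ψ=2.8, ω=2.3, ξ=2.8.
A regrets: 0.6, 1.9, 0.0, 1.4, 0.4 → max 1.9
B regrets: 1.0, 0.5, 0.1, 0.5, 0.8 → max 1.0
C regrets: 0.3, 0.7, 2.1, 1.4, 1.7 → max 2.1
D regrets: 2.1, 0.7, 0.5, 0.0, 1.8 → max 2.1
E regrets: 0.8, 0.8, 0.6, 1.6, 0.0 → max 1.6
F regrets: 0.0, 0.0, 0.4, 0.0, 0.1 → max 0.4
Smallest max regret = 0.4 → F.

F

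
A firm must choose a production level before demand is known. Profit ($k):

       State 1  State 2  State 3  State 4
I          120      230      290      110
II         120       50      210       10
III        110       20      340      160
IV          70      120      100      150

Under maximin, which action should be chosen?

Row minima: I=110, II=10, III=20, IV=70
Best worst-case = 110 → I.

I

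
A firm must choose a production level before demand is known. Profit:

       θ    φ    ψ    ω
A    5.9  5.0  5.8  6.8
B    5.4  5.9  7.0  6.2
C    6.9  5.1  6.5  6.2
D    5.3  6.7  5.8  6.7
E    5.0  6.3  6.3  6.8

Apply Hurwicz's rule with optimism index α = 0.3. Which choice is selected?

B

A: 0.3·6.8 + 0.7·5.0 = 5.54
B: 0.3·7.0 + 0.7·5.4 = 5.88
C: 0.3·6.9 + 0.7·5.1 = 5.64
D: 0.3·6.7 + 0.7·5.3 = 5.72
E: 0.3·6.8 + 0.7·5.0 = 5.54
Highest Hurwicz score = 5.88 → B.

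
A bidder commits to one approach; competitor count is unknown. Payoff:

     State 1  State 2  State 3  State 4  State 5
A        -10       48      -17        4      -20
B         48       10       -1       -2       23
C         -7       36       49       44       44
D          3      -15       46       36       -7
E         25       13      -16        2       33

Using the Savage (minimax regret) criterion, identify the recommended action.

Column bests: State 1=48, State 2=48, State 3=49, State 4=44, State 5=44.
A regrets: 58, 0, 66, 40, 64 → max 66
B regrets: 0, 38, 50, 46, 21 → max 50
C regrets: 55, 12, 0, 0, 0 → max 55
D regrets: 45, 63, 3, 8, 51 → max 63
E regrets: 23, 35, 65, 42, 11 → max 65
Smallest max regret = 50 → B.

B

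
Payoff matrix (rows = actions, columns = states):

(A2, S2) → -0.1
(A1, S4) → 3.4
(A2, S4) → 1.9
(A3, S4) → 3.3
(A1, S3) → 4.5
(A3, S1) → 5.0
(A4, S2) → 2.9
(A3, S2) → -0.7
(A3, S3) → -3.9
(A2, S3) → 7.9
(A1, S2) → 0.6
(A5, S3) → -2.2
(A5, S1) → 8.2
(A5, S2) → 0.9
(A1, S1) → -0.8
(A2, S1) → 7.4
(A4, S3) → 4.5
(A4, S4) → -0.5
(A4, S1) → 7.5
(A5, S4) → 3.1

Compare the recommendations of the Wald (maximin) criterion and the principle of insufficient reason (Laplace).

maximin → A2; laplace → A2 (agree)

Row minima: A1=-0.8, A2=-0.1, A3=-3.9, A4=-0.5, A5=-2.2
Best worst-case = -0.1 → A2.
Row averages: A1=1.925, A2=4.275, A3=0.925, A4=3.6, A5=2.5
Highest average = 4.275 → A2.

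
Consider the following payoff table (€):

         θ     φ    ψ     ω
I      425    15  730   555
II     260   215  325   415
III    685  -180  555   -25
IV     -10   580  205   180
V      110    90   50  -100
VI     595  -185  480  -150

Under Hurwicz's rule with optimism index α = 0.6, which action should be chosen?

I

I: 0.6·730 + 0.4·15 = 444
II: 0.6·415 + 0.4·215 = 335
III: 0.6·685 + 0.4·(-180) = 339
IV: 0.6·580 + 0.4·(-10) = 344
V: 0.6·110 + 0.4·(-100) = 26
VI: 0.6·595 + 0.4·(-185) = 283
Highest Hurwicz score = 444 → I.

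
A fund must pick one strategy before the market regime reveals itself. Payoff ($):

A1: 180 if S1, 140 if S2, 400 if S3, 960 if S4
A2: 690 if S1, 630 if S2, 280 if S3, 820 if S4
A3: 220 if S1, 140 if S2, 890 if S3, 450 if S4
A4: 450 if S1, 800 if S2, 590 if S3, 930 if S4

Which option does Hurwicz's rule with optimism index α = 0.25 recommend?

A1: 0.25·960 + 0.75·140 = 345
A2: 0.25·820 + 0.75·280 = 415
A3: 0.25·890 + 0.75·140 = 327.5
A4: 0.25·930 + 0.75·450 = 570
Highest Hurwicz score = 570 → A4.

A4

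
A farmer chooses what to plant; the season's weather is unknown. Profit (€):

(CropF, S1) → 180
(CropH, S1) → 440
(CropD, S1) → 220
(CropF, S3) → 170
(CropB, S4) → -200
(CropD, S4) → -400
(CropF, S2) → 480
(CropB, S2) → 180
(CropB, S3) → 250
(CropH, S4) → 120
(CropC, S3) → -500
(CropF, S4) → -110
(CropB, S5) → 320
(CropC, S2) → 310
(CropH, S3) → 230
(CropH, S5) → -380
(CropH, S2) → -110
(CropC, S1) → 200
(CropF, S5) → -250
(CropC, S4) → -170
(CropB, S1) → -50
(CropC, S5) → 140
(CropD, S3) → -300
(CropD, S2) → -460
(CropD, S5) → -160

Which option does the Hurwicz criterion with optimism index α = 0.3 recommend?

CropD: 0.3·220 + 0.7·(-460) = -256
CropH: 0.3·440 + 0.7·(-380) = -134
CropF: 0.3·480 + 0.7·(-250) = -31
CropB: 0.3·320 + 0.7·(-200) = -44
CropC: 0.3·310 + 0.7·(-500) = -257
Highest Hurwicz score = -31 → CropF.

CropF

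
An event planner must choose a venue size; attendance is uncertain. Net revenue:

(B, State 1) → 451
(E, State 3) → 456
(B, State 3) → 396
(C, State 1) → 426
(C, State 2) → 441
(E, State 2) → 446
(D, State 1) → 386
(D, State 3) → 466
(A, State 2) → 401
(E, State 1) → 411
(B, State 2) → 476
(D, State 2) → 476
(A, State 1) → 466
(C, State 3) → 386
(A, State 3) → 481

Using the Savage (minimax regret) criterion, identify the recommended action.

E

Column bests: State 1=466, State 2=476, State 3=481.
A regrets: 0, 75, 0 → max 75
B regrets: 15, 0, 85 → max 85
C regrets: 40, 35, 95 → max 95
D regrets: 80, 0, 15 → max 80
E regrets: 55, 30, 25 → max 55
Smallest max regret = 55 → E.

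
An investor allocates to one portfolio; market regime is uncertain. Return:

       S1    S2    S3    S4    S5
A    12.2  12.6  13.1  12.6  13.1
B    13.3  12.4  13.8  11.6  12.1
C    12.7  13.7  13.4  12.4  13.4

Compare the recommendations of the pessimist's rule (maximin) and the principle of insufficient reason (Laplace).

Row minima: A=12.2, B=11.6, C=12.4
Best worst-case = 12.4 → C.
Row averages: A=12.72, B=12.64, C=13.12
Highest average = 13.12 → C.

maximin → C; laplace → C (agree)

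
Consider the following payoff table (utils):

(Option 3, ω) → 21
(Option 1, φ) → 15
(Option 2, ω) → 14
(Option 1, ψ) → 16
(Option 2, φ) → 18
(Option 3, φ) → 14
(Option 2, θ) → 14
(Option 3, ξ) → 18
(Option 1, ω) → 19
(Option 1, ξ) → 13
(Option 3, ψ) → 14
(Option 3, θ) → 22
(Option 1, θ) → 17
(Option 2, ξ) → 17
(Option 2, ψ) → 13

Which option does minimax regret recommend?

Column bests: θ=22, φ=18, ψ=16, ω=21, ξ=18.
Option 1 regrets: 5, 3, 0, 2, 5 → max 5
Option 2 regrets: 8, 0, 3, 7, 1 → max 8
Option 3 regrets: 0, 4, 2, 0, 0 → max 4
Smallest max regret = 4 → Option 3.

Option 3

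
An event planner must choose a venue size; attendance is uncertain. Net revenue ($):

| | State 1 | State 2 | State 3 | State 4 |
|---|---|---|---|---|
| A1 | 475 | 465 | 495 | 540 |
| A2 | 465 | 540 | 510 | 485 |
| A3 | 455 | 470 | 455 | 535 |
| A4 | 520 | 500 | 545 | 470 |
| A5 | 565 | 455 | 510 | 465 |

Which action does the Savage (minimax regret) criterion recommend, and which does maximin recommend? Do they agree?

minimax regret → A4; maximin → A4 (agree)

Column bests: State 1=565, State 2=540, State 3=545, State 4=540.
A1 regrets: 90, 75, 50, 0 → max 90
A2 regrets: 100, 0, 35, 55 → max 100
A3 regrets: 110, 70, 90, 5 → max 110
A4 regrets: 45, 40, 0, 70 → max 70
A5 regrets: 0, 85, 35, 75 → max 85
Smallest max regret = 70 → A4.
Row minima: A1=465, A2=465, A3=455, A4=470, A5=455
Best worst-case = 470 → A4.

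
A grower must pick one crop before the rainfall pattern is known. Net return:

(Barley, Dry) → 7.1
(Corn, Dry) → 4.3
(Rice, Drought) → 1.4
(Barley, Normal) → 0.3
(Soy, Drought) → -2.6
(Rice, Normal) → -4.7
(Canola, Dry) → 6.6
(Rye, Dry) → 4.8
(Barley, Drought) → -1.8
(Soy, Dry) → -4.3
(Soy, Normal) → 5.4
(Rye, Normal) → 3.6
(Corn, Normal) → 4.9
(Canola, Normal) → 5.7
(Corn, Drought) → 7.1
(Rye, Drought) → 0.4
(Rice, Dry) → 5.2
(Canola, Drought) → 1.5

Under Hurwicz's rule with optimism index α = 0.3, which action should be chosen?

Corn

Corn: 0.3·7.1 + 0.7·4.3 = 5.14
Rice: 0.3·5.2 + 0.7·(-4.7) = -1.73
Soy: 0.3·5.4 + 0.7·(-4.3) = -1.39
Canola: 0.3·6.6 + 0.7·1.5 = 3.03
Barley: 0.3·7.1 + 0.7·(-1.8) = 0.87
Rye: 0.3·4.8 + 0.7·0.4 = 1.72
Highest Hurwicz score = 5.14 → Corn.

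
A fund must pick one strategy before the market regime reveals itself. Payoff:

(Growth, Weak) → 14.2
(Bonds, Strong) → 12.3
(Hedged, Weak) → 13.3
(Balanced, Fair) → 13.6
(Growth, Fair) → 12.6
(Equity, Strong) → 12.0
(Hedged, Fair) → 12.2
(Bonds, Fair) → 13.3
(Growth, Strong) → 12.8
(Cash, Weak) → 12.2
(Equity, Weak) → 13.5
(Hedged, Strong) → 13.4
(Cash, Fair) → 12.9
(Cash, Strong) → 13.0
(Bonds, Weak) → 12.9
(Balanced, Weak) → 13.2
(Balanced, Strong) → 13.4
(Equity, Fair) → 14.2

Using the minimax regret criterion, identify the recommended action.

Column bests: Weak=14.2, Fair=14.2, Strong=13.4.
Bonds regrets: 1.3, 0.9, 1.1 → max 1.3
Growth regrets: 0.0, 1.6, 0.6 → max 1.6
Hedged regrets: 0.9, 2.0, 0.0 → max 2.0
Balanced regrets: 1.0, 0.6, 0.0 → max 1.0
Equity regrets: 0.7, 0.0, 1.4 → max 1.4
Cash regrets: 2.0, 1.3, 0.4 → max 2.0
Smallest max regret = 1.0 → Balanced.

Balanced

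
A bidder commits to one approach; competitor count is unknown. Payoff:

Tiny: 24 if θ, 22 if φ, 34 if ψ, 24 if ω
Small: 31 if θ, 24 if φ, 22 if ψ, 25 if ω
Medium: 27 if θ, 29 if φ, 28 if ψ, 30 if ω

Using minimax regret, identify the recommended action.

Column bests: θ=31, φ=29, ψ=34, ω=30.
Tiny regrets: 7, 7, 0, 6 → max 7
Small regrets: 0, 5, 12, 5 → max 12
Medium regrets: 4, 0, 6, 0 → max 6
Smallest max regret = 6 → Medium.

Medium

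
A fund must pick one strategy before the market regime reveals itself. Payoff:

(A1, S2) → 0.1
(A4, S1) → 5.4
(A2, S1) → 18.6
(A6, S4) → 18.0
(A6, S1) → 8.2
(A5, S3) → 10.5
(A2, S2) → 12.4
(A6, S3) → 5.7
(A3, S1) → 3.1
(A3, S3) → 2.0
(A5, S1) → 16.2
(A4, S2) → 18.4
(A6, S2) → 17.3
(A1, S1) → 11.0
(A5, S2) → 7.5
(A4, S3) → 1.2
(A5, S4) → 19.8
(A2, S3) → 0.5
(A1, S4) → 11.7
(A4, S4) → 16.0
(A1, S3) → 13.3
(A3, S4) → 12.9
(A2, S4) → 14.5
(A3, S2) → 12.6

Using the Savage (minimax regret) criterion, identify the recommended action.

Column bests: S1=18.6, S2=18.4, S3=13.3, S4=19.8.
A1 regrets: 7.6, 18.3, 0.0, 8.1 → max 18.3
A2 regrets: 0.0, 6.0, 12.8, 5.3 → max 12.8
A3 regrets: 15.5, 5.8, 11.3, 6.9 → max 15.5
A4 regrets: 13.2, 0.0, 12.1, 3.8 → max 13.2
A5 regrets: 2.4, 10.9, 2.8, 0.0 → max 10.9
A6 regrets: 10.4, 1.1, 7.6, 1.8 → max 10.4
Smallest max regret = 10.4 → A6.

A6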